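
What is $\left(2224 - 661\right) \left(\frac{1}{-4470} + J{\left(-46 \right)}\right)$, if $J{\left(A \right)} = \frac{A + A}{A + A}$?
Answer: $\frac{2328349}{1490} \approx 1562.7$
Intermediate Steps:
$J{\left(A \right)} = 1$ ($J{\left(A \right)} = \frac{2 A}{2 A} = 2 A \frac{1}{2 A} = 1$)
$\left(2224 - 661\right) \left(\frac{1}{-4470} + J{\left(-46 \right)}\right) = \left(2224 - 661\right) \left(\frac{1}{-4470} + 1\right) = \left(2224 - 661\right) \left(- \frac{1}{4470} + 1\right) = 1563 \cdot \frac{4469}{4470} = \frac{2328349}{1490}$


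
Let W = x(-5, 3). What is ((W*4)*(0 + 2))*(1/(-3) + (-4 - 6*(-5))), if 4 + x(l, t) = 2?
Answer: -1232/3 ≈ -410.67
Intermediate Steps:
x(l, t) = -2 (x(l, t) = -4 + 2 = -2)
W = -2
((W*4)*(0 + 2))*(1/(-3) + (-4 - 6*(-5))) = ((-2*4)*(0 + 2))*(1/(-3) + (-4 - 6*(-5))) = (-8*2)*(-⅓ + (-4 + 30)) = -16*(-⅓ + 26) = -16*77/3 = -1232/3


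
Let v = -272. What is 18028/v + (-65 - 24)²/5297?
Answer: -23334951/360196 ≈ -64.784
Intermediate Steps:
18028/v + (-65 - 24)²/5297 = 18028/(-272) + (-65 - 24)²/5297 = 18028*(-1/272) + (-89)²*(1/5297) = -4507/68 + 7921*(1/5297) = -4507/68 + 7921/5297 = -23334951/360196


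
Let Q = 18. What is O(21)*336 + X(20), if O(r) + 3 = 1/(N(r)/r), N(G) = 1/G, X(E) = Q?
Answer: 147186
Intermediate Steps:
X(E) = 18
N(G) = 1/G
O(r) = -3 + r² (O(r) = -3 + 1/(1/(r*r)) = -3 + 1/(r⁻²) = -3 + r²)
O(21)*336 + X(20) = (-3 + 21²)*336 + 18 = (-3 + 441)*336 + 18 = 438*336 + 18 = 147168 + 18 = 147186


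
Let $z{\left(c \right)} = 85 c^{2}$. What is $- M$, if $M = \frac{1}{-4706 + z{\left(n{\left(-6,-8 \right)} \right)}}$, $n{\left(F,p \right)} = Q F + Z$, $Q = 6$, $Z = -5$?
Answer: $- \frac{1}{138179} \approx -7.237 \cdot 10^{-6}$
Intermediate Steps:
$n{\left(F,p \right)} = -5 + 6 F$ ($n{\left(F,p \right)} = 6 F - 5 = -5 + 6 F$)
$M = \frac{1}{138179}$ ($M = \frac{1}{-4706 + 85 \left(-5 + 6 \left(-6\right)\right)^{2}} = \frac{1}{-4706 + 85 \left(-5 - 36\right)^{2}} = \frac{1}{-4706 + 85 \left(-41\right)^{2}} = \frac{1}{-4706 + 85 \cdot 1681} = \frac{1}{-4706 + 142885} = \frac{1}{138179} \approx 7.237 \cdot 10^{-6}$)
$- M = \left(-1\right) \frac{1}{138179} = - \frac{1}{138179}$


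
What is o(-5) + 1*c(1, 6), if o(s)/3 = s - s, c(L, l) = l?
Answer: 6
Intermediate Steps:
o(s) = 0 (o(s) = 3*(s - s) = 3*0 = 0)
o(-5) + 1*c(1, 6) = 0 + 1*6 = 0 + 6 = 6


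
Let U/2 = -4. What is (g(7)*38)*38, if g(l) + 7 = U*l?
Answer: -90972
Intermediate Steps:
U = -8 (U = 2*(-4) = -8)
g(l) = -7 - 8*l
(g(7)*38)*38 = ((-7 - 8*7)*38)*38 = ((-7 - 56)*38)*38 = -63*38*38 = -2394*38 = -90972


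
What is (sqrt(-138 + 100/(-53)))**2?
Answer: -7414/53 ≈ -139.89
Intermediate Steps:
(sqrt(-138 + 100/(-53)))**2 = (sqrt(-138 + 100*(-1/53)))**2 = (sqrt(-138 - 100/53))**2 = (sqrt(-7414/53))**2 = (I*sqrt(392942)/53)**2 = -7414/53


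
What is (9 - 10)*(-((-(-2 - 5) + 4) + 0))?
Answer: 11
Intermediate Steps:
(9 - 10)*(-((-(-2 - 5) + 4) + 0)) = -(-1)*((-1*(-7) + 4) + 0) = -(-1)*((7 + 4) + 0) = -(-1)*(11 + 0) = -(-1)*11 = -1*(-11) = 11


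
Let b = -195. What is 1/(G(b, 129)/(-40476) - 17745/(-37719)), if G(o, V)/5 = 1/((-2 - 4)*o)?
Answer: 13231523448/6224802643 ≈ 2.1256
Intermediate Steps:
G(o, V) = -5/(6*o) (G(o, V) = 5/(((-2 - 4)*o)) = 5/((-6*o)) = 5*(-1/(6*o)) = -5/(6*o))
1/(G(b, 129)/(-40476) - 17745/(-37719)) = 1/(-5/6/(-195)/(-40476) - 17745/(-37719)) = 1/(-5/6*(-1/195)*(-1/40476) - 17745*(-1/37719)) = 1/((1/234)*(-1/40476) + 5915/12573) = 1/(-1/9471384 + 5915/12573) = 1/(6224802643/13231523448) = 13231523448/6224802643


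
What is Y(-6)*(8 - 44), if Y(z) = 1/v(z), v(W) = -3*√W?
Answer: -2*I*√6 ≈ -4.899*I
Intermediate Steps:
Y(z) = -1/(3*√z) (Y(z) = 1/(-3*√z) = -1/(3*√z))
Y(-6)*(8 - 44) = (-(-1)*I*√6/18)*(8 - 44) = -(-1)*I*√6/18*(-36) = (I*√6/18)*(-36) = -2*I*√6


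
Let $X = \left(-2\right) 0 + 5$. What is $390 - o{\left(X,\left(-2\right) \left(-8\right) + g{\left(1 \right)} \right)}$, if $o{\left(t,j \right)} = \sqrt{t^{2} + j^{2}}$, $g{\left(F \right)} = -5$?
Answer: $390 - \sqrt{146} \approx 377.92$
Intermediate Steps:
$X = 5$ ($X = 0 + 5 = 5$)
$o{\left(t,j \right)} = \sqrt{j^{2} + t^{2}}$
$390 - o{\left(X,\left(-2\right) \left(-8\right) + g{\left(1 \right)} \right)} = 390 - \sqrt{\left(\left(-2\right) \left(-8\right) - 5\right)^{2} + 5^{2}} = 390 - \sqrt{\left(16 - 5\right)^{2} + 25} = 390 - \sqrt{11^{2} + 25} = 390 - \sqrt{121 + 25} = 390 - \sqrt{146}$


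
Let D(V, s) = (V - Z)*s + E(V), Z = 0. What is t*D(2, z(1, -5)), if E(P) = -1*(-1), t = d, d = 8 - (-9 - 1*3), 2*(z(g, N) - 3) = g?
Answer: 160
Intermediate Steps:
z(g, N) = 3 + g/2
d = 20 (d = 8 - (-9 - 3) = 8 - 1*(-12) = 8 + 12 = 20)
t = 20
E(P) = 1
D(V, s) = 1 + V*s (D(V, s) = (V - 1*0)*s + 1 = (V + 0)*s + 1 = V*s + 1 = 1 + V*s)
t*D(2, z(1, -5)) = 20*(1 + 2*(3 + (1/2)*1)) = 20*(1 + 2*(3 + 1/2)) = 20*(1 + 2*(7/2)) = 20*(1 + 7) = 20*8 = 160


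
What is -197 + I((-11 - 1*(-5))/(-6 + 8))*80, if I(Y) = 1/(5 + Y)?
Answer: -157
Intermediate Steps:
-197 + I((-11 - 1*(-5))/(-6 + 8))*80 = -197 + 80/(5 + (-11 - 1*(-5))/(-6 + 8)) = -197 + 80/(5 + (-11 + 5)/2) = -197 + 80/(5 - 6*½) = -197 + 80/(5 - 3) = -197 + 80/2 = -197 + (½)*80 = -197 + 40 = -157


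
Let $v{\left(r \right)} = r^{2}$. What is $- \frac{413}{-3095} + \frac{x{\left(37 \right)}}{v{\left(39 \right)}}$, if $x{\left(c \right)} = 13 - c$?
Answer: $\frac{184631}{1569165} \approx 0.11766$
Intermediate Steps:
$- \frac{413}{-3095} + \frac{x{\left(37 \right)}}{v{\left(39 \right)}} = - \frac{413}{-3095} + \frac{13 - 37}{39^{2}} = \left(-413\right) \left(- \frac{1}{3095}\right) + \frac{13 - 37}{1521} = \frac{413}{3095} - \frac{8}{507} = \frac{184631}{1569165}$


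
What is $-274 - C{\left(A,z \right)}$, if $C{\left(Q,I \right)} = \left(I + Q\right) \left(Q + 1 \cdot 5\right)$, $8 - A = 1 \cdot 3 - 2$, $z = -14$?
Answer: $-190$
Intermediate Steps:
$A = 7$ ($A = 8 - \left(1 \cdot 3 - 2\right) = 8 - \left(3 - 2\right) = 8 - 1 = 7$)
$C{\left(Q,I \right)} = \left(5 + Q\right) \left(I + Q\right)$ ($C{\left(Q,I \right)} = \left(I + Q\right) \left(Q + 5\right) = \left(I + Q\right) \left(5 + Q\right) = \left(5 + Q\right) \left(I + Q\right)$)
$-274 - C{\left(A,z \right)} = -274 - \left(7^{2} + 5 \left(-14\right) + 5 \cdot 7 - 98\right) = -274 - \left(49 - 70 + 35 - 98\right) = -274 - -84 = -274 + 84 = -190$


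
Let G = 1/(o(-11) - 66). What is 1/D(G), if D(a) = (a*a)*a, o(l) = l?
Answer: -456533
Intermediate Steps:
G = -1/77 (G = 1/(-11 - 66) = 1/(-77) = -1/77 ≈ -0.012987)
D(a) = a³ (D(a) = a²*a = a³)
1/D(G) = 1/((-1/77)³) = 1/(-1/456533) = -456533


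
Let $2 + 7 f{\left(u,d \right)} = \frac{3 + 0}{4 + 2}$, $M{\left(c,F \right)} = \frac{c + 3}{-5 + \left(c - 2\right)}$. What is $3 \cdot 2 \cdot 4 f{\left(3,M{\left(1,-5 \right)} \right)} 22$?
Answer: $- \frac{792}{7} \approx -113.14$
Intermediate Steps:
$M{\left(c,F \right)} = \frac{3 + c}{-7 + c}$ ($M{\left(c,F \right)} = \frac{3 + c}{-5 + \left(-2 + c\right)} = \frac{3 + c}{-7 + c}$)
$f{\left(u,d \right)} = - \frac{3}{14}$ ($f{\left(u,d \right)} = - \frac{2}{7} + \frac{\left(3 + 0\right) \frac{1}{4 + 2}}{7} = - \frac{2}{7} + \frac{3 \cdot \frac{1}{6}}{7} = - \frac{2}{7} + \frac{1}{7} \cdot \frac{1}{2} = - \frac{2}{7} + \frac{1}{14} = - \frac{3}{14}$)
$3 \cdot 2 \cdot 4 f{\left(3,M{\left(1,-5 \right)} \right)} 22 = 3 \cdot 2 \cdot 4 \left(- \frac{3}{14}\right) 22 = 6 \cdot 4 \left(- \frac{3}{14}\right) 22 = 24 \left(- \frac{3}{14}\right) 22 = \left(- \frac{36}{7}\right) 22 = - \frac{792}{7}$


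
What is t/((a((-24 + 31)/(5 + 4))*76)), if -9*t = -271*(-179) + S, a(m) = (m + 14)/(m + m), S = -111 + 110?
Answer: -24254/3249 ≈ -7.4651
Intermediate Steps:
S = -1
a(m) = (14 + m)/(2*m) (a(m) = (14 + m)/((2*m)) = (14 + m)*(1/(2*m)) = (14 + m)/(2*m))
t = -48508/9 (t = -(-271*(-179) - 1)/9 = -(48509 - 1)/9 = -⅑*48508 = -48508/9 ≈ -5389.8)
t/((a((-24 + 31)/(5 + 4))*76)) = -48508*(-24 + 31)/(38*(5 + 4)*(14 + (-24 + 31)/(5 + 4)))/9 = -48508*7/(342*(14 + 7/9))/9 = -48508/(9*(((½)*(9/7)*(133/9))*76)) = -48508/(9*((19/2)*76)) = -48508/9/722 = -48508/9*1/722 = -24254/3249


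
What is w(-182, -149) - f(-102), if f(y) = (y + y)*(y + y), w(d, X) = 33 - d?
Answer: -41401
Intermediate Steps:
f(y) = 4*y² (f(y) = (2*y)*(2*y) = 4*y²)
w(-182, -149) - f(-102) = (33 - 1*(-182)) - 4*(-102)² = (33 + 182) - 4*10404 = 215 - 1*41616 = 215 - 41616 = -41401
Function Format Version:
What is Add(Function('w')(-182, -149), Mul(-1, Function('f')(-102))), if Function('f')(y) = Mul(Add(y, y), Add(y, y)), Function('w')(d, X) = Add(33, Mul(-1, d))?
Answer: -41401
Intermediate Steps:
Function('f')(y) = Mul(4, Pow(y, 2)) (Function('f')(y) = Mul(Mul(2, y), Mul(2, y)) = Mul(4, Pow(y, 2)))
Add(Function('w')(-182, -149), Mul(-1, Function('f')(-102))) = Add(Add(33, Mul(-1, -182)), Mul(-1, Mul(4, Pow(-102, 2)))) = Add(Add(33, 182), Mul(-1, Mul(4, 10404))) = Add(215, Mul(-1, 41616)) = Add(215, -41616) = -41401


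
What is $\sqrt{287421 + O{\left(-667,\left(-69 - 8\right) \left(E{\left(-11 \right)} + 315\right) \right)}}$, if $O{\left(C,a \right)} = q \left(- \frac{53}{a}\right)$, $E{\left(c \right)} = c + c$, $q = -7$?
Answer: $\frac{\sqrt{2985651286090}}{3223} \approx 536.12$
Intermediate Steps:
$E{\left(c \right)} = 2 c$
$O{\left(C,a \right)} = \frac{371}{a}$ ($O{\left(C,a \right)} = - 7 \left(- \frac{53}{a}\right) = \frac{371}{a}$)
$\sqrt{287421 + O{\left(-667,\left(-69 - 8\right) \left(E{\left(-11 \right)} + 315\right) \right)}} = \sqrt{287421 + \frac{371}{\left(-69 - 8\right) \left(2 \left(-11\right) + 315\right)}} = \sqrt{287421 + \frac{371}{\left(-77\right) \left(-22 + 315\right)}} = \sqrt{287421 + \frac{371}{\left(-77\right) 293}} = \sqrt{287421 + \frac{371}{-22561}} = \sqrt{287421 + 371 \left(- \frac{1}{22561}\right)} = \sqrt{287421 - \frac{53}{3223}} = \sqrt{\frac{926357830}{3223}} = \frac{\sqrt{2985651286090}}{3223}$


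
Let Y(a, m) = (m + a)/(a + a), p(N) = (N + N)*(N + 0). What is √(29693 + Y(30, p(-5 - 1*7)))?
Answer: √2969830/10 ≈ 172.33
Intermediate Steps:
p(N) = 2*N² (p(N) = (2*N)*N = 2*N²)
Y(a, m) = (a + m)/(2*a) (Y(a, m) = (a + m)/((2*a)) = (a + m)*(1/(2*a)) = (a + m)/(2*a))
√(29693 + Y(30, p(-5 - 1*7))) = √(29693 + (½)*(30 + 2*(-5 - 1*7)²)/30) = √(29693 + (½)*(1/30)*(30 + 2*(-5 - 7)²)) = √(29693 + (½)*(1/30)*(30 + 2*(-12)²)) = √(29693 + (½)*(1/30)*(30 + 2*144)) = √(29693 + (½)*(1/30)*(30 + 288)) = √(29693 + (½)*(1/30)*318) = √(29693 + 53/10) = √(296983/10) = √2969830/10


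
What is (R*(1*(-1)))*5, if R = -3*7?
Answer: 105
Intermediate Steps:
R = -21
(R*(1*(-1)))*5 = -21*(-1)*5 = 21*5 = 105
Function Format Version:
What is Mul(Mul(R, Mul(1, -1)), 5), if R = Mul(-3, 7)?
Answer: 105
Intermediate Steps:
R = -21
Mul(Mul(R, Mul(1, -1)), 5) = Mul(Mul(-21, Mul(1, -1)), 5) = Mul(Mul(-21, -1), 5) = Mul(21, 5) = 105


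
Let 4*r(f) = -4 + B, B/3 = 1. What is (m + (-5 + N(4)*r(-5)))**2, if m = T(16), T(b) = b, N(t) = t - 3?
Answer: 1849/16 ≈ 115.56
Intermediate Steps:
B = 3 (B = 3*1 = 3)
N(t) = -3 + t
r(f) = -1/4 (r(f) = (-4 + 3)/4 = (1/4)*(-1) = -1/4)
m = 16
(m + (-5 + N(4)*r(-5)))**2 = (16 + (-5 + (-3 + 4)*(-1/4)))**2 = (16 + (-5 + 1*(-1/4)))**2 = (16 + (-5 - 1/4))**2 = (16 - 21/4)**2 = (43/4)**2 = 1849/16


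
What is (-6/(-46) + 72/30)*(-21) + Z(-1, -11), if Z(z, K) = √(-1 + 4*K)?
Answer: -6111/115 + 3*I*√5 ≈ -53.139 + 6.7082*I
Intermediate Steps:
(-6/(-46) + 72/30)*(-21) + Z(-1, -11) = (-6/(-46) + 72/30)*(-21) + √(-1 + 4*(-11)) = (-6*(-1/46) + 72*(1/30))*(-21) + √(-1 - 44) = (3/23 + 12/5)*(-21) + √(-45) = (291/115)*(-21) + 3*I*√5 = -6111/115 + 3*I*√5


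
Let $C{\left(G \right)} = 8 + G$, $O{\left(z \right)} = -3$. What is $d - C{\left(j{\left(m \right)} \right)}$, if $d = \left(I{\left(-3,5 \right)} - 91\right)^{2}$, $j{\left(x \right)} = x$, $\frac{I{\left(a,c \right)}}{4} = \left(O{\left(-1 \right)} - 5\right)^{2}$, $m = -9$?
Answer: $27226$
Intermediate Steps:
$I{\left(a,c \right)} = 256$ ($I{\left(a,c \right)} = 4 \left(-3 - 5\right)^{2} = 4 \left(-8\right)^{2} = 4 \cdot 64 = 256$)
$d = 27225$ ($d = \left(256 - 91\right)^{2} = 165^{2} = 27225$)
$d - C{\left(j{\left(m \right)} \right)} = 27225 - \left(8 - 9\right) = 27225 - -1 = 27225 + 1 = 27226$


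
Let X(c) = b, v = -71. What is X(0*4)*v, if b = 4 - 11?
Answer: 497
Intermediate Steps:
b = -7
X(c) = -7
X(0*4)*v = -7*(-71) = 497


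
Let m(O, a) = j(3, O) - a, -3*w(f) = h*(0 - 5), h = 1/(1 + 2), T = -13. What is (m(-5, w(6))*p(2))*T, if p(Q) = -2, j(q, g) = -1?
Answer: -364/9 ≈ -40.444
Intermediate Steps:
h = 1/3 ≈ 0.33333
w(f) = 5/9 (w(f) = -(0 - 5)/9 = -(-5)/9 = -1/3*(-5/3) = 5/9)
m(O, a) = -1 - a
(m(-5, w(6))*p(2))*T = ((-1 - 1*5/9)*(-2))*(-13) = ((-1 - 5/9)*(-2))*(-13) = -14/9*(-2)*(-13) = (28/9)*(-13) = -364/9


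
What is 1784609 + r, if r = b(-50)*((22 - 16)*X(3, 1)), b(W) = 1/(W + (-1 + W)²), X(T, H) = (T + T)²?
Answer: 4552537775/2551 ≈ 1.7846e+6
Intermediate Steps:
X(T, H) = 4*T² (X(T, H) = (2*T)² = 4*T²)
r = 216/2551 (r = ((22 - 16)*(4*3²))/(-50 + (-1 - 50)²) = (6*(4*9))/(-50 + (-51)²) = (6*36)/(-50 + 2601) = 216/2551 ≈ 0.084673)
1784609 + r = 1784609 + 216/2551 = 4552537775/2551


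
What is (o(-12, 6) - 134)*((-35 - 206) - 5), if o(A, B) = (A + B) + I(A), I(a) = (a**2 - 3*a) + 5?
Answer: -11070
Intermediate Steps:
I(a) = 5 + a**2 - 3*a
o(A, B) = 5 + B + A**2 - 2*A (o(A, B) = (A + B) + (5 + A**2 - 3*A) = 5 + B + A**2 - 2*A)
(o(-12, 6) - 134)*((-35 - 206) - 5) = ((5 + 6 + (-12)**2 - 2*(-12)) - 134)*((-35 - 206) - 5) = ((5 + 6 + 144 + 24) - 134)*(-241 - 5) = (179 - 134)*(-246) = 45*(-246) = -11070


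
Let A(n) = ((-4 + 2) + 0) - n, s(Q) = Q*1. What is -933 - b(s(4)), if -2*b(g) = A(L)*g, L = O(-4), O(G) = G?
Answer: -929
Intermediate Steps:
s(Q) = Q
L = -4
A(n) = -2 - n (A(n) = (-2 + 0) - n = -2 - n)
b(g) = -g (b(g) = -(-2 - 1*(-4))*g/2 = -(-2 + 4)*g/2 = -g)
-933 - b(s(4)) = -933 - (-1)*4 = -933 - 1*(-4) = -933 + 4 = -929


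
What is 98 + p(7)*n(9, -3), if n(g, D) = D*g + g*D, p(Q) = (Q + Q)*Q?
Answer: -5194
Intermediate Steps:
p(Q) = 2*Q² (p(Q) = (2*Q)*Q = 2*Q²)
n(g, D) = 2*D*g (n(g, D) = D*g + D*g = 2*D*g)
98 + p(7)*n(9, -3) = 98 + (2*7²)*(2*(-3)*9) = 98 + (2*49)*(-54) = 98 + 98*(-54) = 98 - 5292 = -5194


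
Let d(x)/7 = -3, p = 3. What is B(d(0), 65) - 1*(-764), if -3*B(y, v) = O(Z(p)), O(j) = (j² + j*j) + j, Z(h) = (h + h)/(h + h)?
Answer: 763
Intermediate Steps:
Z(h) = 1 (Z(h) = (2*h)/((2*h)) = (2*h)*(1/(2*h)) = 1)
d(x) = -21 (d(x) = 7*(-3) = -21)
O(j) = j + 2*j² (O(j) = (j² + j²) + j = 2*j² + j = j + 2*j²)
B(y, v) = -1 (B(y, v) = -(1 + 2*1)/3 = -(1 + 2)/3 = -3/3 = -⅓*3 = -1)
B(d(0), 65) - 1*(-764) = -1 - 1*(-764) = -1 + 764 = 763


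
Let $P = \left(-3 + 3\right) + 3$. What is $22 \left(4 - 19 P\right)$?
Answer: $-1166$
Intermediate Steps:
$P = 3$ ($P = 0 + 3 = 3$)
$22 \left(4 - 19 P\right) = 22 \left(4 - 57\right) = 22 \left(-53\right) = -1166$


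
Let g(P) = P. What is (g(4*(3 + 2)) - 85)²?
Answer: 4225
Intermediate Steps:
(g(4*(3 + 2)) - 85)² = (4*(3 + 2) - 85)² = (4*5 - 85)² = (20 - 85)² = (-65)² = 4225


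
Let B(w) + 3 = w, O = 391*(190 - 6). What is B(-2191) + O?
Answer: 69750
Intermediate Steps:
O = 71944 (O = 391*184 = 71944)
B(w) = -3 + w
B(-2191) + O = (-3 - 2191) + 71944 = -2194 + 71944 = 69750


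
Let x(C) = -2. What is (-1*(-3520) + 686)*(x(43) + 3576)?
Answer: 15032244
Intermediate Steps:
(-1*(-3520) + 686)*(x(43) + 3576) = (-1*(-3520) + 686)*(-2 + 3576) = (3520 + 686)*3574 = 4206*3574 = 15032244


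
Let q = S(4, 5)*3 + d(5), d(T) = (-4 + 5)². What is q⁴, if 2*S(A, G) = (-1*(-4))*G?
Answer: 923521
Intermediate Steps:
d(T) = 1 (d(T) = 1² = 1)
S(A, G) = 2*G (S(A, G) = ((-1*(-4))*G)/2 = (4*G)/2 = 2*G)
q = 31 (q = (2*5)*3 + 1 = 10*3 + 1 = 30 + 1 = 31)
q⁴ = 31⁴ = 923521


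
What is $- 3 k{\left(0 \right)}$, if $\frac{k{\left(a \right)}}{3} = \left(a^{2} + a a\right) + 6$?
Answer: $-54$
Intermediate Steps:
$k{\left(a \right)} = 18 + 6 a^{2}$ ($k{\left(a \right)} = 3 \left(\left(a^{2} + a a\right) + 6\right) = 3 \left(\left(a^{2} + a^{2}\right) + 6\right) = 3 \left(2 a^{2} + 6\right) = 3 \left(6 + 2 a^{2}\right) = 18 + 6 a^{2}$)
$- 3 k{\left(0 \right)} = - 3 \left(18 + 6 \cdot 0^{2}\right) = - 3 \left(18 + 6 \cdot 0\right) = - 3 \left(18 + 0\right) = \left(-3\right) 18 = -54$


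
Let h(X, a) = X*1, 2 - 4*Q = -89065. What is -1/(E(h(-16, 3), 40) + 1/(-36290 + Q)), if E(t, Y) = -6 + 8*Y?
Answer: -56093/17613198 ≈ -0.0031847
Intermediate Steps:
Q = 89067/4 (Q = 1/2 - 1/4*(-89065) = 1/2 + 89065/4 = 89067/4 ≈ 22267.)
h(X, a) = X
-1/(E(h(-16, 3), 40) + 1/(-36290 + Q)) = -1/((-6 + 8*40) + 1/(-36290 + 89067/4)) = -1/((-6 + 320) + 1/(-56093/4)) = -1/(314 - 4/56093) = -1/17613198/56093 = -1*56093/17613198 = -56093/17613198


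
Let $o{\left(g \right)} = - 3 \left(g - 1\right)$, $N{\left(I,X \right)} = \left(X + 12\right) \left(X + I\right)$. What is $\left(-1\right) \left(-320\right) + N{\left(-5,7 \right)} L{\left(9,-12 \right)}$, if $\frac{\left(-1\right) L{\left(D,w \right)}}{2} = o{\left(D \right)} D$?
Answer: $16736$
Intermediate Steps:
$N{\left(I,X \right)} = \left(12 + X\right) \left(I + X\right)$
$o{\left(g \right)} = 3 - 3 g$ ($o{\left(g \right)} = - 3 \left(-1 + g\right) = 3 - 3 g$)
$L{\left(D,w \right)} = - 2 D \left(3 - 3 D\right)$ ($L{\left(D,w \right)} = - 2 \left(3 - 3 D\right) D = - 2 D \left(3 - 3 D\right)$)
$\left(-1\right) \left(-320\right) + N{\left(-5,7 \right)} L{\left(9,-12 \right)} = \left(-1\right) \left(-320\right) + \left(7^{2} + 12 \left(-5\right) + 12 \cdot 7 - 35\right) 6 \cdot 9 \left(-1 + 9\right) = 320 + \left(49 - 60 + 84 - 35\right) 6 \cdot 9 \cdot 8 = 320 + 38 \cdot 432 = 320 + 16416 = 16736$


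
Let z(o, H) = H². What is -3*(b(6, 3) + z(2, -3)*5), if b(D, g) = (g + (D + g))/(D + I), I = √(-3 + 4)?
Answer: -981/7 ≈ -140.14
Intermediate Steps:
I = 1 (I = √1 = 1)
b(D, g) = (D + 2*g)/(1 + D) (b(D, g) = (g + (D + g))/(D + 1) = (D + 2*g)/(1 + D))
-3*(b(6, 3) + z(2, -3)*5) = -3*((6 + 2*3)/(1 + 6) + (-3)²*5) = -3*((6 + 6)/7 + 9*5) = -3*((⅐)*12 + 45) = -3*(12/7 + 45) = -3*327/7 = -981/7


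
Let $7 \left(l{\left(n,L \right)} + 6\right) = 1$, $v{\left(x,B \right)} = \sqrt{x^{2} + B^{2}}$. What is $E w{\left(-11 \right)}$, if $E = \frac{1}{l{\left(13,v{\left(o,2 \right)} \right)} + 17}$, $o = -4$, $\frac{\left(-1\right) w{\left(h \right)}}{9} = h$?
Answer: $\frac{231}{26} \approx 8.8846$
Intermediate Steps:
$w{\left(h \right)} = - 9 h$
$v{\left(x,B \right)} = \sqrt{B^{2} + x^{2}}$
$l{\left(n,L \right)} = - \frac{41}{7}$ ($l{\left(n,L \right)} = -6 + \frac{1}{7} \cdot 1 = -6 + \frac{1}{7} = - \frac{41}{7}$)
$E = \frac{7}{78}$ ($E = \frac{1}{- \frac{41}{7} + 17} = \frac{1}{\frac{78}{7}} = \frac{7}{78} \approx 0.089744$)
$E w{\left(-11 \right)} = \frac{7 \left(\left(-9\right) \left(-11\right)\right)}{78} = \frac{7}{78} \cdot 99 = \frac{231}{26}$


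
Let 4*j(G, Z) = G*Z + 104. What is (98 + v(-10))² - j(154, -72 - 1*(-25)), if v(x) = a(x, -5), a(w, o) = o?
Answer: 20865/2 ≈ 10433.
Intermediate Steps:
v(x) = -5
j(G, Z) = 26 + G*Z/4 (j(G, Z) = (G*Z + 104)/4 = (104 + G*Z)/4 = 26 + G*Z/4)
(98 + v(-10))² - j(154, -72 - 1*(-25)) = (98 - 5)² - (26 + (¼)*154*(-72 - 1*(-25))) = 93² - (26 + (¼)*154*(-72 + 25)) = 8649 - (26 + (¼)*154*(-47)) = 8649 - (26 - 3619/2) = 8649 - 1*(-3567/2) = 8649 + 3567/2 = 20865/2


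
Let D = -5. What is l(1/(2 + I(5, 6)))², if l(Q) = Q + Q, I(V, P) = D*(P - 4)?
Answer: 1/16 ≈ 0.062500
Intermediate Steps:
I(V, P) = 20 - 5*P (I(V, P) = -5*(P - 4) = -5*(-4 + P) = 20 - 5*P)
l(Q) = 2*Q
l(1/(2 + I(5, 6)))² = (2/(2 + (20 - 5*6)))² = (2/(2 + (20 - 30)))² = (2/(2 - 10))² = (2/(-8))² = (2*(-⅛))² = (-¼)² = 1/16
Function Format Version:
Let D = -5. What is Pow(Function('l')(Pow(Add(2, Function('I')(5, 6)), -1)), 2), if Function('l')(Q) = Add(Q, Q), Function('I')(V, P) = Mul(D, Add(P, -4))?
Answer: Rational(1, 16) ≈ 0.062500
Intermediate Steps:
Function('I')(V, P) = Add(20, Mul(-5, P)) (Function('I')(V, P) = Mul(-5, Add(P, -4)) = Mul(-5, Add(-4, P)) = Add(20, Mul(-5, P)))
Function('l')(Q) = Mul(2, Q)
Pow(Function('l')(Pow(Add(2, Function('I')(5, 6)), -1)), 2) = Pow(Mul(2, Pow(Add(2, Add(20, Mul(-5, 6))), -1)), 2) = Pow(Mul(2, Pow(Add(2, Add(20, -30)), -1)), 2) = Pow(Mul(2, Pow(Add(2, -10), -1)), 2) = Pow(Mul(2, Pow(-8, -1)), 2) = Pow(Mul(2, Rational(-1, 8)), 2) = Pow(Rational(-1, 4), 2) = Rational(1, 16)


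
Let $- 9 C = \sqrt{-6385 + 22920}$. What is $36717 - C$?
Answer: $36717 + \frac{\sqrt{16535}}{9} \approx 36731.0$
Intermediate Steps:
$C = - \frac{\sqrt{16535}}{9}$ ($C = - \frac{\sqrt{-6385 + 22920}}{9} = - \frac{\sqrt{16535}}{9} \approx -14.288$)
$36717 - C = 36717 - - \frac{\sqrt{16535}}{9} = 36717 + \frac{\sqrt{16535}}{9}$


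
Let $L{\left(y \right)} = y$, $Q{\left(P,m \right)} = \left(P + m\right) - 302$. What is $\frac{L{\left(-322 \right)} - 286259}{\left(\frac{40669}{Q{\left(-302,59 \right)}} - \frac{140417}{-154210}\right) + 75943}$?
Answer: $- \frac{963421701018}{255055705085} \approx -3.7773$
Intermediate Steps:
$Q{\left(P,m \right)} = -302 + P + m$
$\frac{L{\left(-322 \right)} - 286259}{\left(\frac{40669}{Q{\left(-302,59 \right)}} - \frac{140417}{-154210}\right) + 75943} = \frac{-322 - 286259}{\left(\frac{40669}{-302 - 302 + 59} - \frac{140417}{-154210}\right) + 75943} = - \frac{286581}{\left(\frac{40669}{-545} - - \frac{140417}{154210}\right) + 75943} = - \frac{286581}{\left(40669 \left(- \frac{1}{545}\right) + \frac{140417}{154210}\right) + 75943} = - \frac{286581}{\left(- \frac{40669}{545} + \frac{140417}{154210}\right) + 75943} = - \frac{286581}{- \frac{247801569}{3361778} + 75943} = - \frac{286581}{\frac{255055705085}{3361778}} = \left(-286581\right) \frac{3361778}{255055705085} = - \frac{963421701018}{255055705085}$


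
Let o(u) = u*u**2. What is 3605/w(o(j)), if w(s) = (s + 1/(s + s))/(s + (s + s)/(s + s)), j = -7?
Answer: 281925420/78433 ≈ 3594.5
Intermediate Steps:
o(u) = u**3
w(s) = (s + 1/(2*s))/(1 + s) (w(s) = (s + 1/(2*s))/(s + (2*s)/((2*s))) = (s + 1/(2*s))/(s + (2*s)*(1/(2*s))) = (s + 1/(2*s))/(s + 1) = (s + 1/(2*s))/(1 + s))
3605/w(o(j)) = 3605/(((1/2 + ((-7)**3)**2)/(((-7)**3)*(1 + (-7)**3)))) = 3605/(((1/2 + (-343)**2)/((-343)*(1 - 343)))) = 3605/((-1/343*(1/2 + 117649)/(-342))) = 3605/((-1/343*(-1/342)*235299/2)) = 3605/(78433/78204) = 3605*(78204/78433) = 281925420/78433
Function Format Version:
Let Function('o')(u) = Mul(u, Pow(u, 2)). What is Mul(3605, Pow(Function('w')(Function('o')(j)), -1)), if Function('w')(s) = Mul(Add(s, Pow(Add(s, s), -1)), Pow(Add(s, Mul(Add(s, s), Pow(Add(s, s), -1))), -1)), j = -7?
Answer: Rational(281925420, 78433) ≈ 3594.5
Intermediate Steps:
Function('o')(u) = Pow(u, 3)
Function('w')(s) = Mul(Pow(Add(1, s), -1), Add(s, Mul(Rational(1, 2), Pow(s, -1)))) (Function('w')(s) = Mul(Add(s, Pow(Mul(2, s), -1)), Pow(Add(s, Mul(Mul(2, s), Pow(Mul(2, s), -1))), -1)) = Mul(Add(s, Mul(Rational(1, 2), Pow(s, -1))), Pow(Add(s, Mul(Mul(2, s), Mul(Rational(1, 2), Pow(s, -1)))), -1)) = Mul(Add(s, Mul(Rational(1, 2), Pow(s, -1))), Pow(Add(s, 1), -1)) = Mul(Add(s, Mul(Rational(1, 2), Pow(s, -1))), Pow(Add(1, s), -1)) = Mul(Pow(Add(1, s), -1), Add(s, Mul(Rational(1, 2), Pow(s, -1)))))
Mul(3605, Pow(Function('w')(Function('o')(j)), -1)) = Mul(3605, Pow(Mul(Pow(Pow(-7, 3), -1), Pow(Add(1, Pow(-7, 3)), -1), Add(Rational(1, 2), Pow(Pow(-7, 3), 2))), -1)) = Mul(3605, Pow(Mul(Pow(-343, -1), Pow(Add(1, -343), -1), Add(Rational(1, 2), Pow(-343, 2))), -1)) = Mul(3605, Pow(Mul(Rational(-1, 343), Pow(-342, -1), Add(Rational(1, 2), 117649)), -1)) = Mul(3605, Pow(Mul(Rational(-1, 343), Rational(-1, 342), Rational(235299, 2)), -1)) = Mul(3605, Pow(Rational(78433, 78204), -1)) = Mul(3605, Rational(78204, 78433)) = Rational(281925420, 78433)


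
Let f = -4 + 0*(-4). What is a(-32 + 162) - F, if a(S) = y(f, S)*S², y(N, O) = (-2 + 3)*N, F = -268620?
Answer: 201020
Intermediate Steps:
f = -4 (f = -4 + 0 = -4)
y(N, O) = N (y(N, O) = 1*N = N)
a(S) = -4*S²
a(-32 + 162) - F = -4*(-32 + 162)² - 1*(-268620) = -4*130² + 268620 = -4*16900 + 268620 = -67600 + 268620 = 201020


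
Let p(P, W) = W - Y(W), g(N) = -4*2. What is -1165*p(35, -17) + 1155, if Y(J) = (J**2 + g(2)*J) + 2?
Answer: 518415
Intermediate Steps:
g(N) = -8
Y(J) = 2 + J**2 - 8*J (Y(J) = (J**2 - 8*J) + 2 = 2 + J**2 - 8*J)
p(P, W) = -2 - W**2 + 9*W (p(P, W) = W - (2 + W**2 - 8*W) = W + (-2 - W**2 + 8*W) = -2 - W**2 + 9*W)
-1165*p(35, -17) + 1155 = -1165*(-2 - 1*(-17)**2 + 9*(-17)) + 1155 = -1165*(-2 - 1*289 - 153) + 1155 = -1165*(-2 - 289 - 153) + 1155 = -1165*(-444) + 1155 = 517260 + 1155 = 518415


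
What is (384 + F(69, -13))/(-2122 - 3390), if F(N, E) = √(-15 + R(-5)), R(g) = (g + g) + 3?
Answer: -48/689 - I*√22/5512 ≈ -0.069666 - 0.00085095*I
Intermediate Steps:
R(g) = 3 + 2*g (R(g) = 2*g + 3 = 3 + 2*g)
F(N, E) = I*√22 (F(N, E) = √(-15 + (3 + 2*(-5))) = √(-15 + (3 - 10)) = √(-15 - 7) = √(-22) = I*√22)
(384 + F(69, -13))/(-2122 - 3390) = (384 + I*√22)/(-2122 - 3390) = (384 + I*√22)/(-5512) = (384 + I*√22)*(-1/5512) = -48/689 - I*√22/5512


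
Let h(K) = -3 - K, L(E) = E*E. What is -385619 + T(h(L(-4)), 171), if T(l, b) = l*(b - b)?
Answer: -385619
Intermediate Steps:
L(E) = E²
T(l, b) = 0 (T(l, b) = l*0 = 0)
-385619 + T(h(L(-4)), 171) = -385619 + 0 = -385619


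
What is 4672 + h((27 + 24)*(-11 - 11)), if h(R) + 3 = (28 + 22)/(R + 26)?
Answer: 2558587/548 ≈ 4669.0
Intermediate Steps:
h(R) = -3 + 50/(26 + R) (h(R) = -3 + (28 + 22)/(R + 26) = -3 + 50/(26 + R))
4672 + h((27 + 24)*(-11 - 11)) = 4672 + (-28 - 3*(27 + 24)*(-11 - 11))/(26 + (27 + 24)*(-11 - 11)) = 4672 + (-28 - 153*(-22))/(26 + 51*(-22)) = 4672 + (-28 - 3*(-1122))/(26 - 1122) = 4672 + (-28 + 3366)/(-1096) = 4672 - 1/1096*3338 = 4672 - 1669/548 = 2558587/548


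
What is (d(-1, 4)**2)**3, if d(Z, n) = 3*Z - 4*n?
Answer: 47045881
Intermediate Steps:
d(Z, n) = -4*n + 3*Z
(d(-1, 4)**2)**3 = ((-4*4 + 3*(-1))**2)**3 = ((-16 - 3)**2)**3 = ((-19)**2)**3 = 361**3 = 47045881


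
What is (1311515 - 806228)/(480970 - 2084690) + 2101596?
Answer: 3370371031833/1603720 ≈ 2.1016e+6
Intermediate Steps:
(1311515 - 806228)/(480970 - 2084690) + 2101596 = 505287/(-1603720) + 2101596 = 505287*(-1/1603720) + 2101596 = -505287/1603720 + 2101596 = 3370371031833/1603720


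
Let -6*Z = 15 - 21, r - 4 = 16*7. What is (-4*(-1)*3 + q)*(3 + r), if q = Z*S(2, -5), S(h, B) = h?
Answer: 1666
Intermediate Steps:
r = 116 (r = 4 + 16*7 = 4 + 112 = 116)
Z = 1 (Z = -(15 - 21)/6 = -⅙*(-6) = 1)
q = 2 (q = 1*2 = 2)
(-4*(-1)*3 + q)*(3 + r) = (-4*(-1)*3 + 2)*(3 + 116) = (4*3 + 2)*119 = (12 + 2)*119 = 14*119 = 1666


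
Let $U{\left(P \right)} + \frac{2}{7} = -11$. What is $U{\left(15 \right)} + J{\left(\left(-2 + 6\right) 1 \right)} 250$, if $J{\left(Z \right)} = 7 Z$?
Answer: $\frac{48921}{7} \approx 6988.7$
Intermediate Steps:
$U{\left(P \right)} = - \frac{79}{7}$ ($U{\left(P \right)} = - \frac{2}{7} - 11 = - \frac{79}{7}$)
$U{\left(15 \right)} + J{\left(\left(-2 + 6\right) 1 \right)} 250 = - \frac{79}{7} + 7 \left(-2 + 6\right) 1 \cdot 250 = - \frac{79}{7} + 7 \cdot 4 \cdot 1 \cdot 250 = - \frac{79}{7} + 7 \cdot 4 \cdot 250 = - \frac{79}{7} + 28 \cdot 250 = - \frac{79}{7} + 7000 = \frac{48921}{7}$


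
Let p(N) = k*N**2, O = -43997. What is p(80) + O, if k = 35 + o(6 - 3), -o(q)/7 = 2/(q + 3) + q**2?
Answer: -714391/3 ≈ -2.3813e+5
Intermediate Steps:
o(q) = -14/(3 + q) - 7*q**2 (o(q) = -7*(2/(q + 3) + q**2) = -7*(2/(3 + q) + q**2) = -7*(q**2 + 2/(3 + q)) = -14/(3 + q) - 7*q**2)
k = -91/3 (k = 35 + 7*(-2 - (6 - 3)**3 - 3*(6 - 3)**2)/(3 + (6 - 3)) = 35 + 7*(-2 - 1*3**3 - 3*3**2)/(3 + 3) = 35 + 7*(-2 - 1*27 - 3*9)/6 = 35 + 7*(1/6)*(-2 - 27 - 27) = 35 + 7*(1/6)*(-56) = 35 - 196/3 = -91/3 ≈ -30.333)
p(N) = -91*N**2/3
p(80) + O = -91/3*80**2 - 43997 = -91/3*6400 - 43997 = -582400/3 - 43997 = -714391/3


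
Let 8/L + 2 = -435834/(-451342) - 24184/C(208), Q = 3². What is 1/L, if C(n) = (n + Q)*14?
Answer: -3083386307/2742353992 ≈ -1.1244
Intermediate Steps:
Q = 9
C(n) = 126 + 14*n (C(n) = (n + 9)*14 = (9 + n)*14 = 126 + 14*n)
L = -2742353992/3083386307 (L = 8/(-2 + (-435834/(-451342) - 24184/(126 + 14*208))) = 8/(-2 + (-435834*(-1/451342) - 24184/(126 + 2912))) = 8/(-2 + (217917/225671 - 24184/3038)) = 8/(-2 + (217917/225671 - 24184*1/3038)) = 8/(-2 + (217917/225671 - 12092/1519)) = 8/(-2 - 2397797809/342794249) = 8/(-3083386307/342794249) = 8*(-342794249/3083386307) = -2742353992/3083386307 ≈ -0.88940)
1/L = 1/(-2742353992/3083386307) = -3083386307/2742353992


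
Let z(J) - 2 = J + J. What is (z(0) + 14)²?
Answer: 256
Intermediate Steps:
z(J) = 2 + 2*J (z(J) = 2 + (J + J) = 2 + 2*J)
(z(0) + 14)² = ((2 + 2*0) + 14)² = ((2 + 0) + 14)² = (2 + 14)² = 16² = 256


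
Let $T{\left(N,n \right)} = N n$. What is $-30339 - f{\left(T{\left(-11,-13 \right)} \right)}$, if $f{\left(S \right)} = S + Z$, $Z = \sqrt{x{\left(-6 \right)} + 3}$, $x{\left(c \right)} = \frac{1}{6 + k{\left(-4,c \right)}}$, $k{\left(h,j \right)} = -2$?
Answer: $-30482 - \frac{\sqrt{13}}{2} \approx -30484.0$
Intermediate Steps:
$x{\left(c \right)} = \frac{1}{4}$ ($x{\left(c \right)} = \frac{1}{6 - 2} = \frac{1}{4}$)
$Z = \frac{\sqrt{13}}{2}$ ($Z = \sqrt{\frac{1}{4} + 3} = \sqrt{\frac{13}{4}} = \frac{\sqrt{13}}{2} \approx 1.8028$)
$f{\left(S \right)} = S + \frac{\sqrt{13}}{2}$
$-30339 - f{\left(T{\left(-11,-13 \right)} \right)} = -30339 - \left(\left(-11\right) \left(-13\right) + \frac{\sqrt{13}}{2}\right) = -30339 - \left(143 + \frac{\sqrt{13}}{2}\right) = -30482 - \frac{\sqrt{13}}{2}$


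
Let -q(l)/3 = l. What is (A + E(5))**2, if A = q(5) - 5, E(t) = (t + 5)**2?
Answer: 6400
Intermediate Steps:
q(l) = -3*l
E(t) = (5 + t)**2
A = -20 (A = -3*5 - 5 = -15 - 5 = -20)
(A + E(5))**2 = (-20 + (5 + 5)**2)**2 = (-20 + 10**2)**2 = (-20 + 100)**2 = 80**2 = 6400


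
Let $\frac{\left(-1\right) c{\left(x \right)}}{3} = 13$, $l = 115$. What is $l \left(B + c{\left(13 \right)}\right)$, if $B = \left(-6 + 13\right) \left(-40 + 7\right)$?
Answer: $-31050$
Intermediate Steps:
$c{\left(x \right)} = -39$ ($c{\left(x \right)} = \left(-3\right) 13 = -39$)
$B = -231$ ($B = 7 \left(-33\right) = -231$)
$l \left(B + c{\left(13 \right)}\right) = 115 \left(-231 - 39\right) = 115 \left(-270\right) = -31050$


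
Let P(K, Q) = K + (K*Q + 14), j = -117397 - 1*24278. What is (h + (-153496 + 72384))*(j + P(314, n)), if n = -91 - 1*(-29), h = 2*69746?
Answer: -9388379700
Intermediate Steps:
j = -141675 (j = -117397 - 24278 = -141675)
h = 139492
n = -62 (n = -91 + 29 = -62)
P(K, Q) = 14 + K + K*Q (P(K, Q) = K + (14 + K*Q) = 14 + K + K*Q)
(h + (-153496 + 72384))*(j + P(314, n)) = (139492 + (-153496 + 72384))*(-141675 + (14 + 314 + 314*(-62))) = (139492 - 81112)*(-141675 + (14 + 314 - 19468)) = 58380*(-141675 - 19140) = 58380*(-160815) = -9388379700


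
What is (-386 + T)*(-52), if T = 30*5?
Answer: 12272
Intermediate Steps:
T = 150
(-386 + T)*(-52) = (-386 + 150)*(-52) = -236*(-52) = 12272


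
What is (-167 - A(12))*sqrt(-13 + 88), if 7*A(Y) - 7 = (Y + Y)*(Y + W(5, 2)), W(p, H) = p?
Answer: -7920*sqrt(3)/7 ≈ -1959.7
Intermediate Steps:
A(Y) = 1 + 2*Y*(5 + Y)/7 (A(Y) = 1 + ((Y + Y)*(Y + 5))/7 = 1 + ((2*Y)*(5 + Y))/7 = 1 + (2*Y*(5 + Y))/7 = 1 + 2*Y*(5 + Y)/7)
(-167 - A(12))*sqrt(-13 + 88) = (-167 - (1 + (2/7)*12**2 + (10/7)*12))*sqrt(-13 + 88) = (-167 - (1 + (2/7)*144 + 120/7))*sqrt(75) = (-167 - (1 + 288/7 + 120/7))*(5*sqrt(3)) = (-167 - 1*415/7)*(5*sqrt(3)) = (-167 - 415/7)*(5*sqrt(3)) = -7920*sqrt(3)/7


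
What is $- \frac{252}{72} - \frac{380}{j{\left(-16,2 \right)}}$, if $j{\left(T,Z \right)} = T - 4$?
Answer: $\frac{31}{2} \approx 15.5$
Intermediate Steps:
$j{\left(T,Z \right)} = -4 + T$ ($j{\left(T,Z \right)} = T - 4 = -4 + T$)
$- \frac{252}{72} - \frac{380}{j{\left(-16,2 \right)}} = - \frac{252}{72} - \frac{380}{-4 - 16} = \left(-252\right) \frac{1}{72} - \frac{380}{-20} = - \frac{7}{2} - -19 = - \frac{7}{2} + 19 = \frac{31}{2}$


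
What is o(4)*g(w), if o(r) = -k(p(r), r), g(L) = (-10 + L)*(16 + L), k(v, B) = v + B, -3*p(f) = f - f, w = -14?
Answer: 192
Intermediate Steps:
p(f) = 0 (p(f) = -(f - f)/3 = -⅓*0 = 0)
k(v, B) = B + v
o(r) = -r (o(r) = -(r + 0) = -r)
o(4)*g(w) = (-1*4)*(-160 + (-14)² + 6*(-14)) = -4*(-160 + 196 - 84) = -4*(-48) = 192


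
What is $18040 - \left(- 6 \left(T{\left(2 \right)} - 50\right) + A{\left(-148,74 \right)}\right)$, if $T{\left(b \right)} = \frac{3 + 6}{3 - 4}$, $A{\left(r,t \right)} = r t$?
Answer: $28638$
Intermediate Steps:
$T{\left(b \right)} = -9$ ($T{\left(b \right)} = \frac{9}{-1} = 9 \left(-1\right) = -9$)
$18040 - \left(- 6 \left(T{\left(2 \right)} - 50\right) + A{\left(-148,74 \right)}\right) = 18040 - \left(- 6 \left(-9 - 50\right) - 10952\right) = 18040 - \left(\left(-6\right) \left(-59\right) - 10952\right) = 18040 - \left(354 - 10952\right) = 18040 - -10598 = 18040 + 10598 = 28638$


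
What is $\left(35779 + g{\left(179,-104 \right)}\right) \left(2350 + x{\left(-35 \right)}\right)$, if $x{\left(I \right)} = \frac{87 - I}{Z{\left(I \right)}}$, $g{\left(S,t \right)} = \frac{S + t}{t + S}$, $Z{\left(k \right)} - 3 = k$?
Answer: $\frac{335786355}{4} \approx 8.3947 \cdot 10^{7}$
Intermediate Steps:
$Z{\left(k \right)} = 3 + k$
$g{\left(S,t \right)} = 1$ ($g{\left(S,t \right)} = \frac{S + t}{S + t} = 1$)
$x{\left(I \right)} = \frac{87 - I}{3 + I}$
$\left(35779 + g{\left(179,-104 \right)}\right) \left(2350 + x{\left(-35 \right)}\right) = \left(35779 + 1\right) \left(2350 + \frac{87 - -35}{3 - 35}\right) = 35780 \left(2350 + \frac{87 + 35}{-32}\right) = 35780 \left(2350 - \frac{61}{16}\right) = 35780 \cdot \frac{37539}{16} = \frac{335786355}{4}$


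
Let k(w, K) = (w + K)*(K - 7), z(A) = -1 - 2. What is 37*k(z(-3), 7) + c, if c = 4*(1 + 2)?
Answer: 12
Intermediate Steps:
z(A) = -3
k(w, K) = (-7 + K)*(K + w) (k(w, K) = (K + w)*(-7 + K) = (-7 + K)*(K + w))
c = 12 (c = 4*3 = 12)
37*k(z(-3), 7) + c = 37*(7² - 7*7 - 7*(-3) + 7*(-3)) + 12 = 37*(49 - 49 + 21 - 21) + 12 = 37*0 + 12 = 0 + 12 = 12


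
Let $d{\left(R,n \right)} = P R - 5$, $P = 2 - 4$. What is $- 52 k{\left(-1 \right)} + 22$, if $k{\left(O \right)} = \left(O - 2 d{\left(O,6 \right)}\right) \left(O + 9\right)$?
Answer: $-2058$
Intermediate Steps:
$P = -2$
$d{\left(R,n \right)} = -5 - 2 R$ ($d{\left(R,n \right)} = - 2 R - 5 = -5 - 2 R$)
$k{\left(O \right)} = \left(9 + O\right) \left(10 + 5 O\right)$ ($k{\left(O \right)} = \left(O - 2 \left(-5 - 2 O\right)\right) \left(O + 9\right) = \left(O + \left(10 + 4 O\right)\right) \left(9 + O\right) = \left(10 + 5 O\right) \left(9 + O\right) = \left(9 + O\right) \left(10 + 5 O\right)$)
$- 52 k{\left(-1 \right)} + 22 = - 52 \left(90 + 5 \left(-1\right)^{2} + 55 \left(-1\right)\right) + 22 = - 52 \left(90 + 5 \cdot 1 - 55\right) + 22 = - 52 \left(90 + 5 - 55\right) + 22 = \left(-52\right) 40 + 22 = -2080 + 22 = -2058$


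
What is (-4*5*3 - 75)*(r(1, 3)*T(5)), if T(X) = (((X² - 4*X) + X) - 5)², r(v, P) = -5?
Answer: 16875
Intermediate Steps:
T(X) = (-5 + X² - 3*X)² (T(X) = ((X² - 3*X) - 5)² = (-5 + X² - 3*X)²)
(-4*5*3 - 75)*(r(1, 3)*T(5)) = (-4*5*3 - 75)*(-5*(5 - 1*5² + 3*5)²) = (-20*3 - 75)*(-5*(5 - 1*25 + 15)²) = (-60 - 75)*(-5*(5 - 25 + 15)²) = -(-675)*(-5)² = -(-675)*25 = -135*(-125) = 16875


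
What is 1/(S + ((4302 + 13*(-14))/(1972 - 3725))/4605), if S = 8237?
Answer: 1614513/13298742757 ≈ 0.00012140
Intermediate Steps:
1/(S + ((4302 + 13*(-14))/(1972 - 3725))/4605) = 1/(8237 + ((4302 + 13*(-14))/(1972 - 3725))/4605) = 1/(8237 + ((4302 - 182)/(-1753))*(1/4605)) = 1/(8237 + (4120*(-1/1753))*(1/4605)) = 1/(8237 - 4120/1753*1/4605) = 1/(8237 - 824/1614513) = 1/(13298742757/1614513) = 1614513/13298742757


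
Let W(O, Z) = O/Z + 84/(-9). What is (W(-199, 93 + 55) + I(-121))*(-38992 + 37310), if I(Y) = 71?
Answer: -22524503/222 ≈ -1.0146e+5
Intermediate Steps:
W(O, Z) = -28/3 + O/Z (W(O, Z) = O/Z + 84*(-1/9) = O/Z - 28/3 = -28/3 + O/Z)
(W(-199, 93 + 55) + I(-121))*(-38992 + 37310) = ((-28/3 - 199/(93 + 55)) + 71)*(-38992 + 37310) = ((-28/3 - 199/148) + 71)*(-1682) = (-4741/444 + 71)*(-1682) = (26783/444)*(-1682) = -22524503/222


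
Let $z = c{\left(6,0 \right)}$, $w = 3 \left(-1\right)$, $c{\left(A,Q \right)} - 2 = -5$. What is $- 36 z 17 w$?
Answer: $-5508$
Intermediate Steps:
$c{\left(A,Q \right)} = -3$ ($c{\left(A,Q \right)} = 2 - 5 = -3$)
$w = -3$
$z = -3$
$- 36 z 17 w = \left(-36\right) \left(-3\right) 17 \left(-3\right) = 108 \left(-51\right) = -5508$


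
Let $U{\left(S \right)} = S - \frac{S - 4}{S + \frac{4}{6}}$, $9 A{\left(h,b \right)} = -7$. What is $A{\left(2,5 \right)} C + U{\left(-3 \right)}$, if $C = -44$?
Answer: $\frac{254}{9} \approx 28.222$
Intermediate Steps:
$A{\left(h,b \right)} = - \frac{7}{9}$ ($A{\left(h,b \right)} = \frac{1}{9} \left(-7\right) = - \frac{7}{9}$)
$U{\left(S \right)} = S - \frac{-4 + S}{\frac{2}{3} + S}$ ($U{\left(S \right)} = S - \frac{-4 + S}{S + 4 \cdot \frac{1}{6}} = S - \frac{-4 + S}{S + \frac{2}{3}} = S - \frac{-4 + S}{\frac{2}{3} + S}$)
$A{\left(2,5 \right)} C + U{\left(-3 \right)} = \left(- \frac{7}{9}\right) \left(-44\right) + \frac{12 - -3 + 3 \left(-3\right)^{2}}{2 + 3 \left(-3\right)} = \frac{308}{9} + \frac{12 + 3 + 3 \cdot 9}{2 - 9} = \frac{308}{9} + \frac{12 + 3 + 27}{-7} = \frac{308}{9} - 6 = \frac{254}{9}$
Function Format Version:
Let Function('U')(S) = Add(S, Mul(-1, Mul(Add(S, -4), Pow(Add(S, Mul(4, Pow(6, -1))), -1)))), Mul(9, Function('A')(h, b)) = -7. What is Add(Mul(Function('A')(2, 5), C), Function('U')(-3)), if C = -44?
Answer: Rational(254, 9) ≈ 28.222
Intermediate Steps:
Function('A')(h, b) = Rational(-7, 9) (Function('A')(h, b) = Mul(Rational(1, 9), -7) = Rational(-7, 9))
Function('U')(S) = Add(S, Mul(-1, Pow(Add(Rational(2, 3), S), -1), Add(-4, S))) (Function('U')(S) = Add(S, Mul(-1, Mul(Add(-4, S), Pow(Add(S, Mul(4, Rational(1, 6))), -1)))) = Add(S, Mul(-1, Mul(Add(-4, S), Pow(Add(S, Rational(2, 3)), -1)))) = Add(S, Mul(-1, Mul(Add(-4, S), Pow(Add(Rational(2, 3), S), -1)))) = Add(S, Mul(-1, Mul(Pow(Add(Rational(2, 3), S), -1), Add(-4, S)))) = Add(S, Mul(-1, Pow(Add(Rational(2, 3), S), -1), Add(-4, S))))
Add(Mul(Function('A')(2, 5), C), Function('U')(-3)) = Add(Mul(Rational(-7, 9), -44), Mul(Pow(Add(2, Mul(3, -3)), -1), Add(12, Mul(-1, -3), Mul(3, Pow(-3, 2))))) = Add(Rational(308, 9), Mul(Pow(Add(2, -9), -1), Add(12, 3, Mul(3, 9)))) = Add(Rational(308, 9), Mul(Pow(-7, -1), Add(12, 3, 27))) = Add(Rational(308, 9), Mul(Rational(-1, 7), 42)) = Add(Rational(308, 9), -6) = Rational(254, 9)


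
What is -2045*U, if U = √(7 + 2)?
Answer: -6135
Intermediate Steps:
U = 3 (U = √9 = 3)
-2045*U = -2045*3 = -6135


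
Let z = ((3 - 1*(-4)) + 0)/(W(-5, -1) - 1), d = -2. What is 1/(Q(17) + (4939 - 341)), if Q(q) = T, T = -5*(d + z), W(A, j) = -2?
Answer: 3/13859 ≈ 0.00021647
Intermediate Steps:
z = -7/3 (z = ((3 - 1*(-4)) + 0)/(-2 - 1) = ((3 + 4) + 0)/(-3) = (7 + 0)*(-1/3) = 7*(-1/3) = -7/3 ≈ -2.3333)
T = 65/3 (T = -5*(-2 - 7/3) = -5*(-13/3) = 65/3 ≈ 21.667)
Q(q) = 65/3
1/(Q(17) + (4939 - 341)) = 1/(65/3 + (4939 - 341)) = 1/(65/3 + 4598) = 1/(13859/3) = 3/13859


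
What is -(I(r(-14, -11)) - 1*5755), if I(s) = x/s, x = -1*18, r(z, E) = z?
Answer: 40276/7 ≈ 5753.7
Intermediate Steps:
x = -18
I(s) = -18/s
-(I(r(-14, -11)) - 1*5755) = -(-18/(-14) - 1*5755) = -(-18*(-1/14) - 5755) = -(9/7 - 5755) = -1*(-40276/7) = 40276/7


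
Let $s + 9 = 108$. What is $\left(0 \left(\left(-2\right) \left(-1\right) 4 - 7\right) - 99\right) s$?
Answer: $-9801$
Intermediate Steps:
$s = 99$ ($s = -9 + 108 = 99$)
$\left(0 \left(\left(-2\right) \left(-1\right) 4 - 7\right) - 99\right) s = \left(0 \left(\left(-2\right) \left(-1\right) 4 - 7\right) - 99\right) 99 = \left(0 \left(2 \cdot 4 - 7\right) - 99\right) 99 = \left(0 \left(8 - 7\right) - 99\right) 99 = \left(0 \cdot 1 - 99\right) 99 = \left(0 - 99\right) 99 = \left(-99\right) 99 = -9801$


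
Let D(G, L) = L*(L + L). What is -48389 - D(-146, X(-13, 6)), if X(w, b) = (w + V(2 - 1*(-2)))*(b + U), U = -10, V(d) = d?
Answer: -50981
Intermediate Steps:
X(w, b) = (-10 + b)*(4 + w) (X(w, b) = (w + (2 - 1*(-2)))*(b - 10) = (w + (2 + 2))*(-10 + b) = (w + 4)*(-10 + b) = (4 + w)*(-10 + b) = (-10 + b)*(4 + w))
D(G, L) = 2*L² (D(G, L) = L*(2*L) = 2*L²)
-48389 - D(-146, X(-13, 6)) = -48389 - 2*(-40 - 10*(-13) + 4*6 + 6*(-13))² = -48389 - 2*(-40 + 130 + 24 - 78)² = -48389 - 2*36² = -48389 - 2*1296 = -48389 - 1*2592 = -48389 - 2592 = -50981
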